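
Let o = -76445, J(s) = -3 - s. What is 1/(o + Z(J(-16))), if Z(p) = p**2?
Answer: -1/76276 ≈ -1.3110e-5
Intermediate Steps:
1/(o + Z(J(-16))) = 1/(-76445 + (-3 - 1*(-16))**2) = 1/(-76445 + (-3 + 16)**2) = 1/(-76445 + 13**2) = 1/(-76445 + 169) = 1/(-76276) = -1/76276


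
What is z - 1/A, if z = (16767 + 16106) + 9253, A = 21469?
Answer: 904403093/21469 ≈ 42126.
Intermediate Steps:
z = 42126 (z = 32873 + 9253 = 42126)
z - 1/A = 42126 - 1/21469 = 904403093/21469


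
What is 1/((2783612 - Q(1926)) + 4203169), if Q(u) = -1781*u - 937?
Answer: 1/10417924 ≈ 9.5988e-8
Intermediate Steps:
Q(u) = -937 - 1781*u
1/((2783612 - Q(1926)) + 4203169) = 1/((2783612 - (-937 - 1781*1926)) + 4203169) = 1/((2783612 - (-937 - 3430206)) + 4203169) = 1/((2783612 - 1*(-3431143)) + 4203169) = 1/((2783612 + 3431143) + 4203169) = 1/(6214755 + 4203169) = 1/10417924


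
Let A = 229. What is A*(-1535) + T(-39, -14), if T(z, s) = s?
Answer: -351529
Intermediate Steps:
A*(-1535) + T(-39, -14) = 229*(-1535) - 14 = -351515 - 14 = -351529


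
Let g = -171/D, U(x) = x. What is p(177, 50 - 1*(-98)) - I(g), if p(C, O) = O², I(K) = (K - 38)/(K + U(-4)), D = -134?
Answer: 7990039/365 ≈ 21891.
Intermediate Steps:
g = 171/134 (g = -171/(-134) = -171*(-1/134) = 171/134 ≈ 1.2761)
I(K) = (-38 + K)/(-4 + K) (I(K) = (K - 38)/(K - 4) = (-38 + K)/(-4 + K))
p(177, 50 - 1*(-98)) - I(g) = (50 - 1*(-98))² - (-38 + 171/134)/(-4 + 171/134) = (50 + 98)² - (-4921)/((-365/134)*134) = 148² - (-134)*(-4921)/(365*134) = 21904 - 1*4921/365 = 21904 - 4921/365 = 7990039/365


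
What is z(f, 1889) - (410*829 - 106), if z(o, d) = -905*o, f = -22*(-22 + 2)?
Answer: -737984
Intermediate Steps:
f = 440 (f = -22*(-20) = 440)
z(f, 1889) - (410*829 - 106) = -905*440 - (410*829 - 106) = -398200 - (339890 - 106) = -398200 - 1*339784 = -398200 - 339784 = -737984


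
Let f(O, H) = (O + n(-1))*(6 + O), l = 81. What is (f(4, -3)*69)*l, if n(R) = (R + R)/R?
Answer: 335340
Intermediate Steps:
n(R) = 2 (n(R) = (2*R)/R = 2)
f(O, H) = (2 + O)*(6 + O) (f(O, H) = (O + 2)*(6 + O) = (2 + O)*(6 + O))
(f(4, -3)*69)*l = ((12 + 4² + 8*4)*69)*81 = ((12 + 16 + 32)*69)*81 = (60*69)*81 = 4140*81 = 335340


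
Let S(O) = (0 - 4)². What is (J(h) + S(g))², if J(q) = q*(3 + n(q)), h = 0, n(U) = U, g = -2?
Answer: 256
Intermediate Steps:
S(O) = 16 (S(O) = (-4)² = 16)
J(q) = q*(3 + q)
(J(h) + S(g))² = (0*(3 + 0) + 16)² = (0*3 + 16)² = (0 + 16)² = 16² = 256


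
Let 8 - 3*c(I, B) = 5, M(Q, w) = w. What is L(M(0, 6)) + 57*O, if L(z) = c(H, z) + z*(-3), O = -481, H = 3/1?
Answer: -27434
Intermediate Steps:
H = 3 (H = 3*1 = 3)
c(I, B) = 1 (c(I, B) = 8/3 - ⅓*5 = 8/3 - 5/3 = 1)
L(z) = 1 - 3*z (L(z) = 1 + z*(-3) = 1 - 3*z)
L(M(0, 6)) + 57*O = (1 - 3*6) + 57*(-481) = (1 - 18) - 27417 = -17 - 27417 = -27434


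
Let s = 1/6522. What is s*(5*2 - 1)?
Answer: 3/2174 ≈ 0.0013799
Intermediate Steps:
s = 1/6522 ≈ 0.00015333
s*(5*2 - 1) = (5*2 - 1)/6522 = (10 - 1)/6522 = (1/6522)*9 = 3/2174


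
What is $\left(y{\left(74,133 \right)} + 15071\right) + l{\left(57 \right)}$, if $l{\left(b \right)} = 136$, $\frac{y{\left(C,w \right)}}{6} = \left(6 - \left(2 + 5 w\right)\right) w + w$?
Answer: $-511473$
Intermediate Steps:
$y{\left(C,w \right)} = 6 w + 6 w \left(4 - 5 w\right)$ ($y{\left(C,w \right)} = 6 \left(\left(6 - \left(2 + 5 w\right)\right) w + w\right) = 6 \left(\left(4 - 5 w\right) w + w\right) = 6 \left(w \left(4 - 5 w\right) + w\right) = 6 \left(w + w \left(4 - 5 w\right)\right) = 6 w + 6 w \left(4 - 5 w\right)$)
$\left(y{\left(74,133 \right)} + 15071\right) + l{\left(57 \right)} = \left(30 \cdot 133 \left(1 - 133\right) + 15071\right) + 136 = \left(30 \cdot 133 \left(-132\right) + 15071\right) + 136 = \left(-526680 + 15071\right) + 136 = -511609 + 136 = -511473$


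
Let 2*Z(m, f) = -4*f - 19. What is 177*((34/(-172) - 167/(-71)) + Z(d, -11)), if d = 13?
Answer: 7918980/3053 ≈ 2593.8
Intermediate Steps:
Z(m, f) = -19/2 - 2*f (Z(m, f) = (-4*f - 19)/2 = (-19 - 4*f)/2 = -19/2 - 2*f)
177*((34/(-172) - 167/(-71)) + Z(d, -11)) = 177*((34/(-172) - 167/(-71)) + (-19/2 - 2*(-11))) = 177*((34*(-1/172) - 167*(-1/71)) + (-19/2 + 22)) = 177*((-17/86 + 167/71) + 25/2) = 177*(13155/6106 + 25/2) = 177*(44740/3053) = 7918980/3053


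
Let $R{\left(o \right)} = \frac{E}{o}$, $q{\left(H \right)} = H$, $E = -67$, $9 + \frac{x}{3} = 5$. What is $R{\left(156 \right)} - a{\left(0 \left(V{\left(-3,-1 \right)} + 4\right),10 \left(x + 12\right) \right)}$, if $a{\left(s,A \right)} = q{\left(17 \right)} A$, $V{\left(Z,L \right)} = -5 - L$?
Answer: $- \frac{67}{156} \approx -0.42949$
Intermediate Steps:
$x = -12$ ($x = -27 + 3 \cdot 5 = -27 + 15 = -12$)
$a{\left(s,A \right)} = 17 A$
$R{\left(o \right)} = - \frac{67}{o}$
$R{\left(156 \right)} - a{\left(0 \left(V{\left(-3,-1 \right)} + 4\right),10 \left(x + 12\right) \right)} = - \frac{67}{156} - 17 \cdot 10 \left(-12 + 12\right) = \left(-67\right) \frac{1}{156} - 17 \cdot 10 \cdot 0 = - \frac{67}{156} - 17 \cdot 0 = - \frac{67}{156} - 0 = - \frac{67}{156} + 0 = - \frac{67}{156}$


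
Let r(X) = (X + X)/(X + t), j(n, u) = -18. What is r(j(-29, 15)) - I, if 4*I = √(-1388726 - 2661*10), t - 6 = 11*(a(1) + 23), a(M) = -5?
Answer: -6/31 - I*√353834/2 ≈ -0.19355 - 297.42*I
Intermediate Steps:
t = 204 (t = 6 + 11*(-5 + 23) = 6 + 11*18 = 6 + 198 = 204)
I = I*√353834/2 (I = √(-1388726 - 2661*10)/4 = √(-1388726 - 26610)/4 = √(-1415336)/4 = (2*I*√353834)/4 = I*√353834/2 ≈ 297.42*I)
r(X) = 2*X/(204 + X) (r(X) = (X + X)/(X + 204) = (2*X)/(204 + X) = 2*X/(204 + X))
r(j(-29, 15)) - I = 2*(-18)/(204 - 18) - I*√353834/2 = 2*(-18)/186 - I*√353834/2 = 2*(-18)*(1/186) - I*√353834/2 = -6/31 - I*√353834/2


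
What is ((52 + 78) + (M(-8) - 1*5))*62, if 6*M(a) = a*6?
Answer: 7254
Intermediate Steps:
M(a) = a (M(a) = (a*6)/6 = (6*a)/6 = a)
((52 + 78) + (M(-8) - 1*5))*62 = ((52 + 78) + (-8 - 1*5))*62 = (130 + (-8 - 5))*62 = (130 - 13)*62 = 117*62 = 7254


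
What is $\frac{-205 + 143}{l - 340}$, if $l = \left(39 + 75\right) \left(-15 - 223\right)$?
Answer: $\frac{31}{13736} \approx 0.0022568$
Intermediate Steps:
$l = -27132$ ($l = 114 \left(-238\right) = -27132$)
$\frac{-205 + 143}{l - 340} = \frac{-205 + 143}{-27132 - 340} = - \frac{62}{-27472} = \left(-62\right) \left(- \frac{1}{27472}\right) = \frac{31}{13736}$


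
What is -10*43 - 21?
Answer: -451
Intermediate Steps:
-10*43 - 21 = -430 - 21 = -451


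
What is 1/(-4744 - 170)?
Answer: -1/4914 ≈ -0.00020350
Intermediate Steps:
1/(-4744 - 170) = 1/(-4914) = -1/4914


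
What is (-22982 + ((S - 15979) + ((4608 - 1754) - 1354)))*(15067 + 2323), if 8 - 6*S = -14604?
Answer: -1827289030/3 ≈ -6.0910e+8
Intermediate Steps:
S = 7306/3 (S = 4/3 - ⅙*(-14604) = 4/3 + 2434 = 7306/3 ≈ 2435.3)
(-22982 + ((S - 15979) + ((4608 - 1754) - 1354)))*(15067 + 2323) = (-22982 + ((7306/3 - 15979) + ((4608 - 1754) - 1354)))*(15067 + 2323) = (-22982 + (-40631/3 + (2854 - 1354)))*17390 = (-22982 + (-40631/3 + 1500))*17390 = (-22982 - 36131/3)*17390 = -105077/3*17390 = -1827289030/3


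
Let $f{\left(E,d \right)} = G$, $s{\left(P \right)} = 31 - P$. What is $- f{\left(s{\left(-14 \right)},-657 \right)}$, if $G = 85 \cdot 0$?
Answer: $0$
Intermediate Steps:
$G = 0$
$f{\left(E,d \right)} = 0$
$- f{\left(s{\left(-14 \right)},-657 \right)} = \left(-1\right) 0 = 0$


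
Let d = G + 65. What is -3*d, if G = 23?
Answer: -264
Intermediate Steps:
d = 88 (d = 23 + 65 = 88)
-3*d = -3*88 = -264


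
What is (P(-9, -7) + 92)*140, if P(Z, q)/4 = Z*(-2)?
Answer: 22960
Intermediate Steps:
P(Z, q) = -8*Z (P(Z, q) = 4*(Z*(-2)) = 4*(-2*Z) = -8*Z)
(P(-9, -7) + 92)*140 = (-8*(-9) + 92)*140 = (72 + 92)*140 = 164*140 = 22960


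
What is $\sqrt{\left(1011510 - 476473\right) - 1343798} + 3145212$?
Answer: $3145212 + i \sqrt{808761} \approx 3.1452 \cdot 10^{6} + 899.31 i$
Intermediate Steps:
$\sqrt{\left(1011510 - 476473\right) - 1343798} + 3145212 = \sqrt{535037 - 1343798} + 3145212 = \sqrt{-808761} + 3145212 = i \sqrt{808761} + 3145212 = 3145212 + i \sqrt{808761}$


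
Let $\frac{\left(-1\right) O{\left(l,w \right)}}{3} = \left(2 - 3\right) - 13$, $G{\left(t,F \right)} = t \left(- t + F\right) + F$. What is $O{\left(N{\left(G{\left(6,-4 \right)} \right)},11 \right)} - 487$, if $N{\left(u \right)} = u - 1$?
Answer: $-445$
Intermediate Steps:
$G{\left(t,F \right)} = F + t \left(F - t\right)$ ($G{\left(t,F \right)} = t \left(F - t\right) + F = F + t \left(F - t\right)$)
$N{\left(u \right)} = -1 + u$
$O{\left(l,w \right)} = 42$ ($O{\left(l,w \right)} = - 3 \left(\left(2 - 3\right) - 13\right) = - 3 \left(-1 - 13\right) = \left(-3\right) \left(-14\right) = 42$)
$O{\left(N{\left(G{\left(6,-4 \right)} \right)},11 \right)} - 487 = 42 - 487 = -445$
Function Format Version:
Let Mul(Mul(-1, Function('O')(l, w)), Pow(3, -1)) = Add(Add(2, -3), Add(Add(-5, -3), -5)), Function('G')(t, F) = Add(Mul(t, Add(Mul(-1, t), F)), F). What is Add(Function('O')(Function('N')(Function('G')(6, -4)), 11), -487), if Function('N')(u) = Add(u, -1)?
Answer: -445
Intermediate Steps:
Function('G')(t, F) = Add(F, Mul(t, Add(F, Mul(-1, t)))) (Function('G')(t, F) = Add(Mul(t, Add(F, Mul(-1, t))), F) = Add(F, Mul(t, Add(F, Mul(-1, t)))))
Function('N')(u) = Add(-1, u)
Function('O')(l, w) = 42 (Function('O')(l, w) = Mul(-3, Add(Add(2, -3), Add(Add(-5, -3), -5))) = Mul(-3, Add(-1, Add(-8, -5))) = Mul(-3, Add(-1, -13)) = Mul(-3, -14) = 42)
Add(Function('O')(Function('N')(Function('G')(6, -4)), 11), -487) = Add(42, -487) = -445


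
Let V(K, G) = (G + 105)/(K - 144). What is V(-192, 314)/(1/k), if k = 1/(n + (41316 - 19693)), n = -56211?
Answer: 419/11621568 ≈ 3.6054e-5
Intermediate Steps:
V(K, G) = (105 + G)/(-144 + K)
k = -1/34588 (k = 1/(-56211 + (41316 - 19693)) = 1/(-56211 + 21623) = 1/(-34588) = -1/34588 ≈ -2.8912e-5)
V(-192, 314)/(1/k) = ((105 + 314)/(-144 - 192))/(1/(-1/34588)) = (419/(-336))/(-34588) = -1/336*419*(-1/34588) = -419/336*(-1/34588) = 419/11621568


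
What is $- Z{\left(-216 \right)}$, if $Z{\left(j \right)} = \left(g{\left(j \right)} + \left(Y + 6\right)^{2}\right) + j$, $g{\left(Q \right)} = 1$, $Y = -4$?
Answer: $211$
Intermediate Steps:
$Z{\left(j \right)} = 5 + j$ ($Z{\left(j \right)} = \left(1 + \left(-4 + 6\right)^{2}\right) + j = \left(1 + 2^{2}\right) + j = \left(1 + 4\right) + j = 5 + j$)
$- Z{\left(-216 \right)} = - (5 - 216) = \left(-1\right) \left(-211\right) = 211$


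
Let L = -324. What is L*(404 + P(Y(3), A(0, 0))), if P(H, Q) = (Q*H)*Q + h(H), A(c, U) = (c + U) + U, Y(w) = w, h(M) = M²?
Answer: -133812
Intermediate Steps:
A(c, U) = c + 2*U (A(c, U) = (U + c) + U = c + 2*U)
P(H, Q) = H² + H*Q² (P(H, Q) = (Q*H)*Q + H² = (H*Q)*Q + H² = H*Q² + H² = H² + H*Q²)
L*(404 + P(Y(3), A(0, 0))) = -324*(404 + 3*(3 + (0 + 2*0)²)) = -324*(404 + 3*(3 + (0 + 0)²)) = -324*(404 + 3*(3 + 0²)) = -324*(404 + 3*(3 + 0)) = -324*(404 + 3*3) = -324*(404 + 9) = -324*413 = -133812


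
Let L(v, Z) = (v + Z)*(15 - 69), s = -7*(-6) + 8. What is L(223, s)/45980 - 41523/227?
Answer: -956286987/5218730 ≈ -183.24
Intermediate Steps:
s = 50 (s = 42 + 8 = 50)
L(v, Z) = -54*Z - 54*v (L(v, Z) = (Z + v)*(-54) = -54*Z - 54*v)
L(223, s)/45980 - 41523/227 = (-54*50 - 54*223)/45980 - 41523/227 = (-2700 - 12042)*(1/45980) - 41523*1/227 = -14742*1/45980 - 41523/227 = -7371/22990 - 41523/227 = -956286987/5218730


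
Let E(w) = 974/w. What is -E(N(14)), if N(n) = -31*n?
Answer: 487/217 ≈ 2.2442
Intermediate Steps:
-E(N(14)) = -974/((-31*14)) = -974/(-434) = -974*(-1)/434 = -1*(-487/217) = 487/217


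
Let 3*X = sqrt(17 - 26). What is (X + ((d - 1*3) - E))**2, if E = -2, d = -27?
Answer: (28 - I)**2 ≈ 783.0 - 56.0*I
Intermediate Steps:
X = I (X = sqrt(17 - 26)/3 = sqrt(-9)/3 = (3*I)/3 = I ≈ 1.0*I)
(X + ((d - 1*3) - E))**2 = (I + ((-27 - 1*3) - 1*(-2)))**2 = (I + ((-27 - 3) + 2))**2 = (I + (-30 + 2))**2 = (I - 28)**2 = (-28 + I)**2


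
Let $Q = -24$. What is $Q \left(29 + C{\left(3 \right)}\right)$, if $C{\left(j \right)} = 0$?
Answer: $-696$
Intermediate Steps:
$Q \left(29 + C{\left(3 \right)}\right) = - 24 \left(29 + 0\right) = \left(-24\right) 29 = -696$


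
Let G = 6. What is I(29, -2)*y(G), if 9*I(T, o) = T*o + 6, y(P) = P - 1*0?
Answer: -104/3 ≈ -34.667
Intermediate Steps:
y(P) = P (y(P) = P + 0 = P)
I(T, o) = 2/3 + T*o/9 (I(T, o) = (T*o + 6)/9 = (6 + T*o)/9 = 2/3 + T*o/9)
I(29, -2)*y(G) = (2/3 + (1/9)*29*(-2))*6 = (2/3 - 58/9)*6 = -52/9*6 = -104/3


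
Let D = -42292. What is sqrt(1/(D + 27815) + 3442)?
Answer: sqrt(721386492341)/14477 ≈ 58.669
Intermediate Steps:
sqrt(1/(D + 27815) + 3442) = sqrt(1/(-42292 + 27815) + 3442) = sqrt(1/(-14477) + 3442) = sqrt(-1/14477 + 3442) = sqrt(49829833/14477) = sqrt(721386492341)/14477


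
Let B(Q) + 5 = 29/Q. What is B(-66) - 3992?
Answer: -263831/66 ≈ -3997.4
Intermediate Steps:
B(Q) = -5 + 29/Q
B(-66) - 3992 = (-5 + 29/(-66)) - 3992 = (-5 + 29*(-1/66)) - 3992 = (-5 - 29/66) - 3992 = -359/66 - 3992 = -263831/66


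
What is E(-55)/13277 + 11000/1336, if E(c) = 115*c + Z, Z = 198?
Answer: 1566606/201569 ≈ 7.7721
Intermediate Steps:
E(c) = 198 + 115*c (E(c) = 115*c + 198 = 198 + 115*c)
E(-55)/13277 + 11000/1336 = (198 + 115*(-55))/13277 + 11000/1336 = (198 - 6325)*(1/13277) + 11000*(1/1336) = -6127*1/13277 + 1375/167 = -557/1207 + 1375/167 = 1566606/201569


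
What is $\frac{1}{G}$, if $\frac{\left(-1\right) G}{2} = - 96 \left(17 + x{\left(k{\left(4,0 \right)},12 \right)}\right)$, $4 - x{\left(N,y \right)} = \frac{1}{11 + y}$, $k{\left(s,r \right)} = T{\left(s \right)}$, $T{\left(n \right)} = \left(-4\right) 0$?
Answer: $\frac{23}{92544} \approx 0.00024853$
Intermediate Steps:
$T{\left(n \right)} = 0$
$k{\left(s,r \right)} = 0$
$x{\left(N,y \right)} = 4 - \frac{1}{11 + y}$
$G = \frac{92544}{23}$ ($G = - 2 \left(- 96 \left(17 + \frac{43 + 4 \cdot 12}{11 + 12}\right)\right) = - 2 \left(- 96 \left(17 + \frac{43 + 48}{23}\right)\right) = - 2 \left(- 96 \left(17 + \frac{1}{23} \cdot 91\right)\right) = - 2 \left(- 96 \left(17 + \frac{91}{23}\right)\right) = - 2 \left(\left(-96\right) \frac{482}{23}\right) = \left(-2\right) \left(- \frac{46272}{23}\right) = \frac{92544}{23} \approx 4023.7$)
$\frac{1}{G} = \frac{1}{\frac{92544}{23}} = \frac{23}{92544}$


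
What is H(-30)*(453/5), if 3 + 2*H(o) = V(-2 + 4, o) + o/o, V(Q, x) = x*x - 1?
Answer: 406341/10 ≈ 40634.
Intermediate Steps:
V(Q, x) = -1 + x**2 (V(Q, x) = x**2 - 1 = -1 + x**2)
H(o) = -3/2 + o**2/2 (H(o) = -3/2 + ((-1 + o**2) + o/o)/2 = -3/2 + ((-1 + o**2) + 1)/2 = -3/2 + o**2/2)
H(-30)*(453/5) = (-3/2 + (1/2)*(-30)**2)*(453/5) = (-3/2 + (1/2)*900)*(453*(1/5)) = (-3/2 + 450)*(453/5) = (897/2)*(453/5) = 406341/10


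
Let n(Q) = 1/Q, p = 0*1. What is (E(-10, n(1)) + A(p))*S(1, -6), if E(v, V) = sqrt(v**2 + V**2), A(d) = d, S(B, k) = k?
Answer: -6*sqrt(101) ≈ -60.299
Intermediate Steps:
p = 0
n(Q) = 1/Q
E(v, V) = sqrt(V**2 + v**2)
(E(-10, n(1)) + A(p))*S(1, -6) = (sqrt((1/1)**2 + (-10)**2) + 0)*(-6) = (sqrt(1**2 + 100) + 0)*(-6) = (sqrt(1 + 100) + 0)*(-6) = (sqrt(101) + 0)*(-6) = sqrt(101)*(-6) = -6*sqrt(101)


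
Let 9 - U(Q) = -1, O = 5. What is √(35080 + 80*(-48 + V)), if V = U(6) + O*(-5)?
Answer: 2*√7510 ≈ 173.32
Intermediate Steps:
U(Q) = 10 (U(Q) = 9 - 1*(-1) = 9 + 1 = 10)
V = -15 (V = 10 + 5*(-5) = 10 - 25 = -15)
√(35080 + 80*(-48 + V)) = √(35080 + 80*(-48 - 15)) = √(35080 + 80*(-63)) = √(35080 - 5040) = √30040 = 2*√7510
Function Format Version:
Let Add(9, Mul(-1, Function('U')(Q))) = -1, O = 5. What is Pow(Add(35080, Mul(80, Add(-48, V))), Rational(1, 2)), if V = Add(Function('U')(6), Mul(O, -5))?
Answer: Mul(2, Pow(7510, Rational(1, 2))) ≈ 173.32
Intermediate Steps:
Function('U')(Q) = 10 (Function('U')(Q) = Add(9, Mul(-1, -1)) = Add(9, 1) = 10)
V = -15 (V = Add(10, Mul(5, -5)) = Add(10, -25) = -15)
Pow(Add(35080, Mul(80, Add(-48, V))), Rational(1, 2)) = Pow(Add(35080, Mul(80, Add(-48, -15))), Rational(1, 2)) = Pow(Add(35080, Mul(80, -63)), Rational(1, 2)) = Pow(Add(35080, -5040), Rational(1, 2)) = Pow(30040, Rational(1, 2)) = Mul(2, Pow(7510, Rational(1, 2)))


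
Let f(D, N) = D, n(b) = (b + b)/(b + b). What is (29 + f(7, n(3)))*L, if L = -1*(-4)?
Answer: 144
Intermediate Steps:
n(b) = 1 (n(b) = (2*b)/((2*b)) = (2*b)*(1/(2*b)) = 1)
L = 4
(29 + f(7, n(3)))*L = (29 + 7)*4 = 36*4 = 144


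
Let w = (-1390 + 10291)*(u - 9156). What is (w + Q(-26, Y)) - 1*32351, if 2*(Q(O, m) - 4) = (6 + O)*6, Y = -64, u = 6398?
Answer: -24581365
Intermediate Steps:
Q(O, m) = 22 + 3*O (Q(O, m) = 4 + ((6 + O)*6)/2 = 4 + (36 + 6*O)/2 = 4 + (18 + 3*O) = 22 + 3*O)
w = -24548958 (w = (-1390 + 10291)*(6398 - 9156) = 8901*(-2758) = -24548958)
(w + Q(-26, Y)) - 1*32351 = (-24548958 + (22 + 3*(-26))) - 1*32351 = (-24548958 + (22 - 78)) - 32351 = (-24548958 - 56) - 32351 = -24549014 - 32351 = -24581365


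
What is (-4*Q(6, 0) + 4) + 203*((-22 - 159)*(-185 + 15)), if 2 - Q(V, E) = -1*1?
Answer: 6246302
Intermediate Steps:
Q(V, E) = 3 (Q(V, E) = 2 - (-1) = 2 - 1*(-1) = 2 + 1 = 3)
(-4*Q(6, 0) + 4) + 203*((-22 - 159)*(-185 + 15)) = (-4*3 + 4) + 203*((-22 - 159)*(-185 + 15)) = (-12 + 4) + 203*(-181*(-170)) = -8 + 203*30770 = -8 + 6246310 = 6246302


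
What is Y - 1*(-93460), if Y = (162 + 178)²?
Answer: 209060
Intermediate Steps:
Y = 115600 (Y = 340² = 115600)
Y - 1*(-93460) = 115600 - 1*(-93460) = 115600 + 93460 = 209060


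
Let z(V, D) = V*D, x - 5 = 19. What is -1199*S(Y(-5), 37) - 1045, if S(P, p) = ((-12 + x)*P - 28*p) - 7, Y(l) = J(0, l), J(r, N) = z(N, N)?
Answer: 889812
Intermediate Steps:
x = 24 (x = 5 + 19 = 24)
z(V, D) = D*V
J(r, N) = N² (J(r, N) = N*N = N²)
Y(l) = l²
S(P, p) = -7 - 28*p + 12*P (S(P, p) = ((-12 + 24)*P - 28*p) - 7 = (12*P - 28*p) - 7 = (-28*p + 12*P) - 7 = -7 - 28*p + 12*P)
-1199*S(Y(-5), 37) - 1045 = -1199*(-7 - 28*37 + 12*(-5)²) - 1045 = -1199*(-7 - 1036 + 12*25) - 1045 = -1199*(-7 - 1036 + 300) - 1045 = -1199*(-743) - 1045 = 890857 - 1045 = 889812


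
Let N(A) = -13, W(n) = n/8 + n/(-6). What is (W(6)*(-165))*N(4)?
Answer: -2145/4 ≈ -536.25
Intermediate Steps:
W(n) = -n/24 (W(n) = n*(⅛) + n*(-⅙) = n/8 - n/6 = -n/24)
(W(6)*(-165))*N(4) = (-1/24*6*(-165))*(-13) = -¼*(-165)*(-13) = (165/4)*(-13) = -2145/4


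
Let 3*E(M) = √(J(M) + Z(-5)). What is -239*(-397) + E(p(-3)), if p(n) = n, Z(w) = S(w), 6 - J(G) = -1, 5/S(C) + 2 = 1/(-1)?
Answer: 94883 + 4*√3/9 ≈ 94884.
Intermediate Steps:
S(C) = -5/3 (S(C) = 5/(-2 + 1/(-1)) = 5/(-2 - 1) = 5/(-3) = 5*(-⅓) = -5/3)
J(G) = 7 (J(G) = 6 - 1*(-1) = 6 + 1 = 7)
Z(w) = -5/3
E(M) = 4*√3/9 (E(M) = √(7 - 5/3)/3 = √(16/3)/3 = (4*√3/3)/3 = 4*√3/9)
-239*(-397) + E(p(-3)) = -239*(-397) + 4*√3/9 = 94883 + 4*√3/9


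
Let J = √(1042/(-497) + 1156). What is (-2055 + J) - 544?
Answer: -2599 + √285024530/497 ≈ -2565.0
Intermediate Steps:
J = √285024530/497 (J = √(1042*(-1/497) + 1156) = √(-1042/497 + 1156) = √(573490/497) = √285024530/497 ≈ 33.969)
(-2055 + J) - 544 = (-2055 + √285024530/497) - 544 = -2599 + √285024530/497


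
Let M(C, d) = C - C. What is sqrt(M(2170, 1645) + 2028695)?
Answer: sqrt(2028695) ≈ 1424.3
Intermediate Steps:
M(C, d) = 0
sqrt(M(2170, 1645) + 2028695) = sqrt(0 + 2028695) = sqrt(2028695)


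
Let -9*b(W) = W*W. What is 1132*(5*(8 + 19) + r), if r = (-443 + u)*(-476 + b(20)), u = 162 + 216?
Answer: 346024100/9 ≈ 3.8447e+7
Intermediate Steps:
b(W) = -W²/9 (b(W) = -W*W/9 = -W²/9)
u = 378
r = 304460/9 (r = (-443 + 378)*(-476 - ⅑*20²) = -65*(-476 - ⅑*400) = -65*(-476 - 400/9) = -65*(-4684/9) = 304460/9 ≈ 33829.)
1132*(5*(8 + 19) + r) = 1132*(5*(8 + 19) + 304460/9) = 1132*(5*27 + 304460/9) = 1132*(135 + 304460/9) = 1132*(305675/9) = 346024100/9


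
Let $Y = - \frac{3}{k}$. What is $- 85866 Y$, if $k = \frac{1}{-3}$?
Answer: $-772794$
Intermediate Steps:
$k = - \frac{1}{3} \approx -0.33333$
$Y = 9$ ($Y = - \frac{3}{- \frac{1}{3}} = \left(-3\right) \left(-3\right) = 9$)
$- 85866 Y = \left(-85866\right) 9 = -772794$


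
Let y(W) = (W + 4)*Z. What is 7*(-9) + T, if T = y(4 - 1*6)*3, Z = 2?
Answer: -51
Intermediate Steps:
y(W) = 8 + 2*W (y(W) = (W + 4)*2 = (4 + W)*2 = 8 + 2*W)
T = 12 (T = (8 + 2*(4 - 1*6))*3 = (8 + 2*(4 - 6))*3 = (8 + 2*(-2))*3 = (8 - 4)*3 = 4*3 = 12)
7*(-9) + T = 7*(-9) + 12 = -63 + 12 = -51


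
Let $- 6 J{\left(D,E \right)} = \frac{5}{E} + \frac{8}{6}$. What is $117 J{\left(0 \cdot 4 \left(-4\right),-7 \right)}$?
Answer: $- \frac{169}{14} \approx -12.071$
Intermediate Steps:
$J{\left(D,E \right)} = - \frac{2}{9} - \frac{5}{6 E}$ ($J{\left(D,E \right)} = - \frac{\frac{5}{E} + \frac{8}{6}}{6} = - \frac{\frac{5}{E} + 8 \cdot \frac{1}{6}}{6} = - \frac{\frac{5}{E} + \frac{4}{3}}{6} = - \frac{\frac{4}{3} + \frac{5}{E}}{6} = - \frac{2}{9} - \frac{5}{6 E}$)
$117 J{\left(0 \cdot 4 \left(-4\right),-7 \right)} = 117 \frac{-15 - -28}{18 \left(-7\right)} = 117 \cdot \frac{1}{18} \left(- \frac{1}{7}\right) \left(-15 + 28\right) = 117 \cdot \frac{1}{18} \left(- \frac{1}{7}\right) 13 = 117 \left(- \frac{13}{126}\right) = - \frac{169}{14}$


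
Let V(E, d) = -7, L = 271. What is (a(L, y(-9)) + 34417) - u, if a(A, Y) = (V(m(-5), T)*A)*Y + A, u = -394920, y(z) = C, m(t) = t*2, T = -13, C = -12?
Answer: 452372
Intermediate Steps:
m(t) = 2*t
y(z) = -12
a(A, Y) = A - 7*A*Y (a(A, Y) = (-7*A)*Y + A = -7*A*Y + A = A - 7*A*Y)
(a(L, y(-9)) + 34417) - u = (271*(1 - 7*(-12)) + 34417) - 1*(-394920) = (271*(1 + 84) + 34417) + 394920 = (271*85 + 34417) + 394920 = (23035 + 34417) + 394920 = 57452 + 394920 = 452372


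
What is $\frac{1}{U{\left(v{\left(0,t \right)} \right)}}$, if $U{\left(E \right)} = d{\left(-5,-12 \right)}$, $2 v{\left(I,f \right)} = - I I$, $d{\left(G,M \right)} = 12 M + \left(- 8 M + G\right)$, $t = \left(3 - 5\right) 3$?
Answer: $- \frac{1}{53} \approx -0.018868$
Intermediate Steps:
$t = -6$ ($t = \left(-2\right) 3 = -6$)
$d{\left(G,M \right)} = G + 4 M$ ($d{\left(G,M \right)} = 12 M + \left(G - 8 M\right) = G + 4 M$)
$v{\left(I,f \right)} = - \frac{I^{2}}{2}$ ($v{\left(I,f \right)} = \frac{\left(-1\right) I I}{2} = \frac{\left(-1\right) I^{2}}{2} = - \frac{I^{2}}{2}$)
$U{\left(E \right)} = -53$ ($U{\left(E \right)} = -5 + 4 \left(-12\right) = -5 - 48 = -53$)
$\frac{1}{U{\left(v{\left(0,t \right)} \right)}} = \frac{1}{-53} = - \frac{1}{53}$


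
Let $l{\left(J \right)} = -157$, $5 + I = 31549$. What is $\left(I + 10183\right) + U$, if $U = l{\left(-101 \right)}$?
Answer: $41570$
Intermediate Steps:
$I = 31544$ ($I = -5 + 31549 = 31544$)
$U = -157$
$\left(I + 10183\right) + U = \left(31544 + 10183\right) - 157 = 41727 - 157 = 41570$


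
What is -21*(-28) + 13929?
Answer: 14517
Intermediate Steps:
-21*(-28) + 13929 = 588 + 13929 = 14517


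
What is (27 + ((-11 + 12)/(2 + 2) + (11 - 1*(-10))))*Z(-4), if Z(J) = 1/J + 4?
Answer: 2895/16 ≈ 180.94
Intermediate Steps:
Z(J) = 4 + 1/J (Z(J) = 1/J + 4 = 4 + 1/J)
(27 + ((-11 + 12)/(2 + 2) + (11 - 1*(-10))))*Z(-4) = (27 + ((-11 + 12)/(2 + 2) + (11 - 1*(-10))))*(4 + 1/(-4)) = (27 + (1/4 + (11 + 10)))*(4 - 1/4) = (27 + (1*(1/4) + 21))*(15/4) = (27 + (1/4 + 21))*(15/4) = (27 + 85/4)*(15/4) = (193/4)*(15/4) = 2895/16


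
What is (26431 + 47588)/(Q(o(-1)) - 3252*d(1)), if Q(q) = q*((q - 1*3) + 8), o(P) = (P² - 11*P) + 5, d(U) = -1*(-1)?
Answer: -74019/2878 ≈ -25.719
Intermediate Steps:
d(U) = 1
o(P) = 5 + P² - 11*P
Q(q) = q*(5 + q) (Q(q) = q*((q - 3) + 8) = q*((-3 + q) + 8) = q*(5 + q))
(26431 + 47588)/(Q(o(-1)) - 3252*d(1)) = (26431 + 47588)/((5 + (-1)² - 11*(-1))*(5 + (5 + (-1)² - 11*(-1))) - 3252*1) = 74019/((5 + 1 + 11)*(5 + (5 + 1 + 11)) - 3252) = 74019/(17*(5 + 17) - 3252) = 74019/(17*22 - 3252) = 74019/(374 - 3252) = 74019/(-2878) = 74019*(-1/2878) = -74019/2878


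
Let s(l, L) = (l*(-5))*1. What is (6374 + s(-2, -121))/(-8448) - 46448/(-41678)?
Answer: 1315837/3667664 ≈ 0.35877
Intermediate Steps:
s(l, L) = -5*l (s(l, L) = -5*l*1 = -5*l)
(6374 + s(-2, -121))/(-8448) - 46448/(-41678) = (6374 - 5*(-2))/(-8448) - 46448/(-41678) = (6374 + 10)*(-1/8448) - 46448*(-1/41678) = 6384*(-1/8448) + 23224/20839 = -133/176 + 23224/20839 = 1315837/3667664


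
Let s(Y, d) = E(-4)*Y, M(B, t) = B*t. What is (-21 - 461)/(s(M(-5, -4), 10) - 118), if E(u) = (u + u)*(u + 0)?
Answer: -241/261 ≈ -0.92337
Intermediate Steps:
E(u) = 2*u² (E(u) = (2*u)*u = 2*u²)
s(Y, d) = 32*Y (s(Y, d) = (2*(-4)²)*Y = (2*16)*Y = 32*Y)
(-21 - 461)/(s(M(-5, -4), 10) - 118) = (-21 - 461)/(32*(-5*(-4)) - 118) = -482/(32*20 - 118) = -482/(640 - 118) = -482/522 = -482*1/522 = -241/261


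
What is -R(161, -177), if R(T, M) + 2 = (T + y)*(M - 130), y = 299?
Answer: 141222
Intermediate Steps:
R(T, M) = -2 + (-130 + M)*(299 + T) (R(T, M) = -2 + (T + 299)*(M - 130) = -2 + (299 + T)*(-130 + M) = -2 + (-130 + M)*(299 + T))
-R(161, -177) = -(-38872 - 130*161 + 299*(-177) - 177*161) = -(-38872 - 20930 - 52923 - 28497) = -1*(-141222) = 141222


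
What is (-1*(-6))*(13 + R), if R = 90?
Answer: 618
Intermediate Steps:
(-1*(-6))*(13 + R) = (-1*(-6))*(13 + 90) = 6*103 = 618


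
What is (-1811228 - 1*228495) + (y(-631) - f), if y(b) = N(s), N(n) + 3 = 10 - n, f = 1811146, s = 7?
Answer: -3850869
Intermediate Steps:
N(n) = 7 - n (N(n) = -3 + (10 - n) = 7 - n)
y(b) = 0 (y(b) = 7 - 1*7 = 7 - 7 = 0)
(-1811228 - 1*228495) + (y(-631) - f) = (-1811228 - 1*228495) + (0 - 1*1811146) = (-1811228 - 228495) + (0 - 1811146) = -2039723 - 1811146 = -3850869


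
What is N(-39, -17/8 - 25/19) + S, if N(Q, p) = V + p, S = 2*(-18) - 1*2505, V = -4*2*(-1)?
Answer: -385539/152 ≈ -2536.4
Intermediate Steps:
V = 8 (V = -8*(-1) = 8)
S = -2541 (S = -36 - 2505 = -2541)
N(Q, p) = 8 + p
N(-39, -17/8 - 25/19) + S = (8 + (-17/8 - 25/19)) - 2541 = (8 - 523/152) - 2541 = 693/152 - 2541 = -385539/152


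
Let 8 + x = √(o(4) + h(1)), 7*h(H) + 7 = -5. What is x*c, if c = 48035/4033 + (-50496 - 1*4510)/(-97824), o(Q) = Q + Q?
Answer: -2460407519/24657762 + 2460407519*√77/690417336 ≈ -68.511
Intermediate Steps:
h(H) = -12/7 (h(H) = -1 + (⅐)*(-5) = -1 - 5/7 = -12/7)
o(Q) = 2*Q
x = -8 + 2*√77/7 (x = -8 + √(2*4 - 12/7) = -8 + √(8 - 12/7) = -8 + √(44/7) = -8 + 2*√77/7 ≈ -5.4929)
c = 2460407519/197262096 (c = 48035*(1/4033) + (-50496 - 4510)*(-1/97824) = 48035/4033 - 55006*(-1/97824) = 48035/4033 + 27503/48912 = 2460407519/197262096 ≈ 12.473)
x*c = (-8 + 2*√77/7)*(2460407519/197262096) = -2460407519/24657762 + 2460407519*√77/690417336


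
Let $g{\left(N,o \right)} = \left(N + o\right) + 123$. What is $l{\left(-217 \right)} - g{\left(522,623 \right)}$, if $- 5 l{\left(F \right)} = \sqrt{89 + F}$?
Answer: $-1268 - \frac{8 i \sqrt{2}}{5} \approx -1268.0 - 2.2627 i$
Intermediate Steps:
$g{\left(N,o \right)} = 123 + N + o$
$l{\left(F \right)} = - \frac{\sqrt{89 + F}}{5}$
$l{\left(-217 \right)} - g{\left(522,623 \right)} = - \frac{\sqrt{89 - 217}}{5} - \left(123 + 522 + 623\right) = - \frac{\sqrt{-128}}{5} - 1268 = - \frac{8 i \sqrt{2}}{5} - 1268 = -1268 - \frac{8 i \sqrt{2}}{5}$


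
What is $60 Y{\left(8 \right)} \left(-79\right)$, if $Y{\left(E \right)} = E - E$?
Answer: $0$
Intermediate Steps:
$Y{\left(E \right)} = 0$
$60 Y{\left(8 \right)} \left(-79\right) = 60 \cdot 0 \left(-79\right) = 0 \left(-79\right) = 0$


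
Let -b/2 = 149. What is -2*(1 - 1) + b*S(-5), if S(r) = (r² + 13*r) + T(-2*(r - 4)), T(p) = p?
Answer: 6556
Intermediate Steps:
b = -298 (b = -2*149 = -298)
S(r) = 8 + r² + 11*r (S(r) = (r² + 13*r) - 2*(r - 4) = (r² + 13*r) - 2*(-4 + r) = (r² + 13*r) + (8 - 2*r) = 8 + r² + 11*r)
-2*(1 - 1) + b*S(-5) = -2*(1 - 1) - 298*(8 + (-5)² + 11*(-5)) = -2*0 - 298*(8 + 25 - 55) = 0 - 298*(-22) = 0 + 6556 = 6556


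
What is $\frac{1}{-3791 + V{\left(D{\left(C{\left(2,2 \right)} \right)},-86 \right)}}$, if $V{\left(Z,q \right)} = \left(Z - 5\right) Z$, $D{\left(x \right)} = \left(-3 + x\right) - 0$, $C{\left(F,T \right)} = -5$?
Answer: $- \frac{1}{3687} \approx -0.00027122$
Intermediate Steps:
$D{\left(x \right)} = -3 + x$ ($D{\left(x \right)} = \left(-3 + x\right) + 0 = -3 + x$)
$V{\left(Z,q \right)} = Z \left(-5 + Z\right)$ ($V{\left(Z,q \right)} = \left(Z - 5\right) Z = \left(-5 + Z\right) Z = Z \left(-5 + Z\right)$)
$\frac{1}{-3791 + V{\left(D{\left(C{\left(2,2 \right)} \right)},-86 \right)}} = \frac{1}{-3791 + \left(-3 - 5\right) \left(-5 - 8\right)} = \frac{1}{-3791 - 8 \left(-5 - 8\right)} = \frac{1}{-3791 - -104} = \frac{1}{-3791 + 104} = \frac{1}{-3687} = - \frac{1}{3687}$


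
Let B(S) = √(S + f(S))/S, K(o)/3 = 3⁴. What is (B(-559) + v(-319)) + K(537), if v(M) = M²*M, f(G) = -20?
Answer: -32461516 - I*√579/559 ≈ -3.2462e+7 - 0.043045*I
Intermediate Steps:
K(o) = 243 (K(o) = 3*3⁴ = 3*81 = 243)
B(S) = √(-20 + S)/S (B(S) = √(S - 20)/S = √(-20 + S)/S)
v(M) = M³
(B(-559) + v(-319)) + K(537) = (√(-20 - 559)/(-559) + (-319)³) + 243 = (-I*√579/559 - 32461759) + 243 = (-32461759 - I*√579/559) + 243 = -32461516 - I*√579/559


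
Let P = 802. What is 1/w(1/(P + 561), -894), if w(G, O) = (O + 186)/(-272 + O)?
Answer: 583/354 ≈ 1.6469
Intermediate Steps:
w(G, O) = (186 + O)/(-272 + O)
1/w(1/(P + 561), -894) = 1/((186 - 894)/(-272 - 894)) = 1/(-708/(-1166)) = 1/(-1/1166*(-708)) = 1/(354/583) = 583/354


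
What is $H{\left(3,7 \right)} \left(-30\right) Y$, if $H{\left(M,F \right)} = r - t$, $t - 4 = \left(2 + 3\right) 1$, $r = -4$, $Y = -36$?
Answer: $-14040$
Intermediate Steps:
$t = 9$ ($t = 4 + \left(2 + 3\right) 1 = 4 + 5 \cdot 1 = 4 + 5 = 9$)
$H{\left(M,F \right)} = -13$ ($H{\left(M,F \right)} = -4 - 9 = -13$)
$H{\left(3,7 \right)} \left(-30\right) Y = \left(-13\right) \left(-30\right) \left(-36\right) = 390 \left(-36\right) = -14040$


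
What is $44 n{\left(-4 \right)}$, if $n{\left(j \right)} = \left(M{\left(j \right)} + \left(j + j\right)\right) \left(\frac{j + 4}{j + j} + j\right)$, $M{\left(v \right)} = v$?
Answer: $2112$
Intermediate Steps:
$n{\left(j \right)} = 3 j \left(j + \frac{4 + j}{2 j}\right)$ ($n{\left(j \right)} = \left(j + \left(j + j\right)\right) \left(\frac{j + 4}{j + j} + j\right) = \left(j + 2 j\right) \left(\frac{4 + j}{2 j} + j\right) = 3 j \left(\left(4 + j\right) \frac{1}{2 j} + j\right) = 3 j \left(\frac{4 + j}{2 j} + j\right) = 3 j \left(j + \frac{4 + j}{2 j}\right)$)
$44 n{\left(-4 \right)} = 44 \left(6 + 3 \left(-4\right)^{2} + \frac{3}{2} \left(-4\right)\right) = 44 \left(6 + 3 \cdot 16 - 6\right) = 44 \left(6 + 48 - 6\right) = 44 \cdot 48 = 2112$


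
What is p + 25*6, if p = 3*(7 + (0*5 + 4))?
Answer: 183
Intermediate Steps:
p = 33 (p = 3*(7 + (0 + 4)) = 3*(7 + 4) = 3*11 = 33)
p + 25*6 = 33 + 25*6 = 33 + 150 = 183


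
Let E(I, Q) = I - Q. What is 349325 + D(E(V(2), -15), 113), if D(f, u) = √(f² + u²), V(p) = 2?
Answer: 349325 + √13058 ≈ 3.4944e+5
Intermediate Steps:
349325 + D(E(V(2), -15), 113) = 349325 + √((2 - 1*(-15))² + 113²) = 349325 + √((2 + 15)² + 12769) = 349325 + √(17² + 12769) = 349325 + √(289 + 12769) = 349325 + √13058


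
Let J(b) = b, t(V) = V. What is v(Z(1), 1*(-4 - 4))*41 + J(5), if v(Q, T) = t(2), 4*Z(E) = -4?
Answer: 87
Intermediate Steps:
Z(E) = -1 (Z(E) = (¼)*(-4) = -1)
v(Q, T) = 2
v(Z(1), 1*(-4 - 4))*41 + J(5) = 2*41 + 5 = 82 + 5 = 87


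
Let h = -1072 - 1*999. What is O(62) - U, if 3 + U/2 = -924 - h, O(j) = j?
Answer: -2226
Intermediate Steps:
h = -2071 (h = -1072 - 999 = -2071)
U = 2288 (U = -6 + 2*(-924 - 1*(-2071)) = -6 + 2*(-924 + 2071) = -6 + 2*1147 = -6 + 2294 = 2288)
O(62) - U = 62 - 1*2288 = 62 - 2288 = -2226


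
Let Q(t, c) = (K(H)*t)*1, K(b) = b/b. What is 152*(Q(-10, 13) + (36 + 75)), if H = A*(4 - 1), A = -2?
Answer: 15352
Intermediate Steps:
H = -6 (H = -2*(4 - 1) = -2*3 = -6)
K(b) = 1
Q(t, c) = t (Q(t, c) = (1*t)*1 = t*1 = t)
152*(Q(-10, 13) + (36 + 75)) = 152*(-10 + (36 + 75)) = 152*(-10 + 111) = 152*101 = 15352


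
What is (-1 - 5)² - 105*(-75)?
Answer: 7911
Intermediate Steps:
(-1 - 5)² - 105*(-75) = (-6)² + 7875 = 36 + 7875 = 7911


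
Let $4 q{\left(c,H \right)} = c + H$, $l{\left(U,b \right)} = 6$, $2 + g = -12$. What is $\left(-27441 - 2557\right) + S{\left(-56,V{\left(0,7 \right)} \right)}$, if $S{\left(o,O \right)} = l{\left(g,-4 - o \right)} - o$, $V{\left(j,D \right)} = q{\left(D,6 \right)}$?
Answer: $-29936$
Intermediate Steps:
$g = -14$ ($g = -2 - 12 = -14$)
$q{\left(c,H \right)} = \frac{H}{4} + \frac{c}{4}$ ($q{\left(c,H \right)} = \frac{c + H}{4} = \frac{H + c}{4} = \frac{H}{4} + \frac{c}{4}$)
$V{\left(j,D \right)} = \frac{3}{2} + \frac{D}{4}$ ($V{\left(j,D \right)} = \frac{1}{4} \cdot 6 + \frac{D}{4} = \frac{3}{2} + \frac{D}{4}$)
$S{\left(o,O \right)} = 6 - o$
$\left(-27441 - 2557\right) + S{\left(-56,V{\left(0,7 \right)} \right)} = \left(-27441 - 2557\right) + \left(6 - -56\right) = -29998 + \left(6 + 56\right) = -29998 + 62 = -29936$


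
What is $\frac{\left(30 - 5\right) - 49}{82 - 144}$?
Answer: $\frac{12}{31} \approx 0.3871$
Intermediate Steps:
$\frac{\left(30 - 5\right) - 49}{82 - 144} = \frac{\left(30 - 5\right) - 49}{-62} = \left(25 - 49\right) \left(- \frac{1}{62}\right) = \left(-24\right) \left(- \frac{1}{62}\right) = \frac{12}{31}$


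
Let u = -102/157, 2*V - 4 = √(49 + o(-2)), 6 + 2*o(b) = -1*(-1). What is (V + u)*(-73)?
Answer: -15476/157 - 73*√186/4 ≈ -347.47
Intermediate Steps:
o(b) = -5/2 (o(b) = -3 + (-1*(-1))/2 = -3 + (½)*1 = -3 + ½ = -5/2)
V = 2 + √186/4 (V = 2 + √(49 - 5/2)/2 = 2 + √(93/2)/2 = 2 + (√186/2)/2 = 2 + √186/4 ≈ 5.4095)
u = -102/157 (u = -102*1/157 = -102/157 ≈ -0.64968)
(V + u)*(-73) = ((2 + √186/4) - 102/157)*(-73) = (212/157 + √186/4)*(-73) = -15476/157 - 73*√186/4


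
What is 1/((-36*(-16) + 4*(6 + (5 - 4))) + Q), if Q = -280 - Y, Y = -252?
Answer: 1/576 ≈ 0.0017361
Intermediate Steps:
Q = -28 (Q = -280 - 1*(-252) = -280 + 252 = -28)
1/((-36*(-16) + 4*(6 + (5 - 4))) + Q) = 1/((-36*(-16) + 4*(6 + (5 - 4))) - 28) = 1/((576 + 4*(6 + 1)) - 28) = 1/((576 + 4*7) - 28) = 1/((576 + 28) - 28) = 1/(604 - 28) = 1/576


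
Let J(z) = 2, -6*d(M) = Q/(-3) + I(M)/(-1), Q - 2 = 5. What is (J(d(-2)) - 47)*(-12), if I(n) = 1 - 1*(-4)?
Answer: 540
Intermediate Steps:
Q = 7 (Q = 2 + 5 = 7)
I(n) = 5 (I(n) = 1 + 4 = 5)
d(M) = 11/9 (d(M) = -(7/(-3) + 5/(-1))/6 = -(7*(-⅓) + 5*(-1))/6 = -(-7/3 - 5)/6 = -⅙*(-22/3) = 11/9)
(J(d(-2)) - 47)*(-12) = (2 - 47)*(-12) = -45*(-12) = 540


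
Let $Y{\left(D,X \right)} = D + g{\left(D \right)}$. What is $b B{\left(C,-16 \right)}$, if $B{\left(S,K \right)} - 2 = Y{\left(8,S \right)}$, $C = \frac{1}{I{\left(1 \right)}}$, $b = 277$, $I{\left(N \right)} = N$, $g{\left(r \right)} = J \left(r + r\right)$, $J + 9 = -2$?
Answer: $-45982$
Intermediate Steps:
$J = -11$ ($J = -9 - 2 = -11$)
$g{\left(r \right)} = - 22 r$ ($g{\left(r \right)} = - 11 \left(r + r\right) = - 11 \cdot 2 r = - 22 r$)
$Y{\left(D,X \right)} = - 21 D$ ($Y{\left(D,X \right)} = D - 22 D = - 21 D$)
$C = 1$ ($C = 1^{-1} = 1$)
$B{\left(S,K \right)} = -166$ ($B{\left(S,K \right)} = 2 - 168 = -166$)
$b B{\left(C,-16 \right)} = 277 \left(-166\right) = -45982$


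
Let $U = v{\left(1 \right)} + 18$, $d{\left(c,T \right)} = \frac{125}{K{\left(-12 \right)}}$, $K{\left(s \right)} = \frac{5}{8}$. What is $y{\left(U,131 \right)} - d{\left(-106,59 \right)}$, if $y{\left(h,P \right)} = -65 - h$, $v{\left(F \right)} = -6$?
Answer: $-277$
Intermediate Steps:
$K{\left(s \right)} = \frac{5}{8}$ ($K{\left(s \right)} = 5 \cdot \frac{1}{8} = \frac{5}{8}$)
$d{\left(c,T \right)} = 200$ ($d{\left(c,T \right)} = \frac{125}{\frac{5}{8}} = 125 \cdot \frac{8}{5} = 200$)
$U = 12$ ($U = -6 + 18 = 12$)
$y{\left(U,131 \right)} - d{\left(-106,59 \right)} = \left(-65 - 12\right) - 200 = -77 - 200 = -277$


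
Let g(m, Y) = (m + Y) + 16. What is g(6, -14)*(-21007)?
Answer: -168056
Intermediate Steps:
g(m, Y) = 16 + Y + m (g(m, Y) = (Y + m) + 16 = 16 + Y + m)
g(6, -14)*(-21007) = (16 - 14 + 6)*(-21007) = 8*(-21007) = -168056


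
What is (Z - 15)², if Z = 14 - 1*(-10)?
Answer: 81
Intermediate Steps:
Z = 24 (Z = 14 + 10 = 24)
(Z - 15)² = (24 - 15)² = 9² = 81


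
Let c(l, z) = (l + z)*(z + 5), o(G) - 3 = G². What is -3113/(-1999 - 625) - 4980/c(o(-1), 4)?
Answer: -535141/7872 ≈ -67.980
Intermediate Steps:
o(G) = 3 + G²
c(l, z) = (5 + z)*(l + z) (c(l, z) = (l + z)*(5 + z) = (5 + z)*(l + z))
-3113/(-1999 - 625) - 4980/c(o(-1), 4) = -3113/(-1999 - 625) - 4980/(4² + 5*(3 + (-1)²) + 5*4 + (3 + (-1)²)*4) = -3113/(-2624) - 4980/(16 + 5*(3 + 1) + 20 + (3 + 1)*4) = -3113*(-1/2624) - 4980/(16 + 5*4 + 20 + 4*4) = 3113/2624 - 4980/(16 + 20 + 20 + 16) = 3113/2624 - 4980/72 = 3113/2624 - 4980*1/72 = 3113/2624 - 415/6 = -535141/7872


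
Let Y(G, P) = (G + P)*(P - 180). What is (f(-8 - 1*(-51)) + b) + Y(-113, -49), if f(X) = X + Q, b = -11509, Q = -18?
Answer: 25614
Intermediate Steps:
Y(G, P) = (-180 + P)*(G + P) (Y(G, P) = (G + P)*(-180 + P) = (-180 + P)*(G + P))
f(X) = -18 + X (f(X) = X - 18 = -18 + X)
(f(-8 - 1*(-51)) + b) + Y(-113, -49) = ((-18 + (-8 - 1*(-51))) - 11509) + ((-49)² - 180*(-113) - 180*(-49) - 113*(-49)) = ((-18 + (-8 + 51)) - 11509) + (2401 + 20340 + 8820 + 5537) = ((-18 + 43) - 11509) + 37098 = (25 - 11509) + 37098 = -11484 + 37098 = 25614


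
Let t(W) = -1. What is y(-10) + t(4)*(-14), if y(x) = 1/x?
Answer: 139/10 ≈ 13.900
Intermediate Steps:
y(-10) + t(4)*(-14) = 1/(-10) - 1*(-14) = -⅒ + 14 = 139/10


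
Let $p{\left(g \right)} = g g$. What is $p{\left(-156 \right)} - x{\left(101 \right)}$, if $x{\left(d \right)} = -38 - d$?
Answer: $24475$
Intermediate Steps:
$p{\left(g \right)} = g^{2}$
$p{\left(-156 \right)} - x{\left(101 \right)} = \left(-156\right)^{2} - \left(-38 - 101\right) = 24336 - \left(-38 - 101\right) = 24336 - -139 = 24336 + 139 = 24475$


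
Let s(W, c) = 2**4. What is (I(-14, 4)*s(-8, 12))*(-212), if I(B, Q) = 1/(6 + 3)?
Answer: -3392/9 ≈ -376.89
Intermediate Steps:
s(W, c) = 16
I(B, Q) = 1/9
(I(-14, 4)*s(-8, 12))*(-212) = ((1/9)*16)*(-212) = (16/9)*(-212) = -3392/9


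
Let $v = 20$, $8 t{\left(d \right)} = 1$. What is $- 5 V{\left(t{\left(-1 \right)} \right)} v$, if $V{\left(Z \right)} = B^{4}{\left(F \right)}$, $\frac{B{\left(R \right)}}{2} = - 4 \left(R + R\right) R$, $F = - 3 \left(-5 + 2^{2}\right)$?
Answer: $-42998169600$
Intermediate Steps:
$t{\left(d \right)} = \frac{1}{8}$ ($t{\left(d \right)} = \frac{1}{8} \cdot 1 = \frac{1}{8}$)
$F = 3$ ($F = - 3 \left(-5 + 4\right) = \left(-3\right) \left(-1\right) = 3$)
$B{\left(R \right)} = - 16 R^{2}$ ($B{\left(R \right)} = 2 - 4 \left(R + R\right) R = 2 - 4 \cdot 2 R R = 2 - 8 R R = 2 \left(- 8 R^{2}\right) = - 16 R^{2}$)
$V{\left(Z \right)} = 429981696$ ($V{\left(Z \right)} = \left(- 16 \cdot 3^{2}\right)^{4} = \left(\left(-16\right) 9\right)^{4} = \left(-144\right)^{4} = 429981696$)
$- 5 V{\left(t{\left(-1 \right)} \right)} v = \left(-5\right) 429981696 \cdot 20 = \left(-2149908480\right) 20 = -42998169600$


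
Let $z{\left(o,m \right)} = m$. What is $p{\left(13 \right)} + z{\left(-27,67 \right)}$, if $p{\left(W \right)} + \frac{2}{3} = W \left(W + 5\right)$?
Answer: $\frac{901}{3} \approx 300.33$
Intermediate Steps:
$p{\left(W \right)} = - \frac{2}{3} + W \left(5 + W\right)$ ($p{\left(W \right)} = - \frac{2}{3} + W \left(W + 5\right) = - \frac{2}{3} + W \left(5 + W\right)$)
$p{\left(13 \right)} + z{\left(-27,67 \right)} = \left(- \frac{2}{3} + 13^{2} + 5 \cdot 13\right) + 67 = \left(- \frac{2}{3} + 169 + 65\right) + 67 = \frac{700}{3} + 67 = \frac{901}{3}$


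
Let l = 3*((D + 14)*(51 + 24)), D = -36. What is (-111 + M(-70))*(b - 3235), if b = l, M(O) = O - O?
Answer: 908535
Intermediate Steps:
M(O) = 0
l = -4950 (l = 3*((-36 + 14)*(51 + 24)) = 3*(-22*75) = 3*(-1650) = -4950)
b = -4950
(-111 + M(-70))*(b - 3235) = (-111 + 0)*(-4950 - 3235) = -111*(-8185) = 908535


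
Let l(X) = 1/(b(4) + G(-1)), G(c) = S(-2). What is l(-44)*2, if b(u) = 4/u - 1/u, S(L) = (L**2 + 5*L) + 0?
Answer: -8/21 ≈ -0.38095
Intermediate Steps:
S(L) = L**2 + 5*L
b(u) = 3/u
G(c) = -6 (G(c) = -2*(5 - 2) = -2*3 = -6)
l(X) = -4/21 (l(X) = 1/(3/4 - 6) = 1/(-21/4) = -4/21)
l(-44)*2 = -4/21*2 = -8/21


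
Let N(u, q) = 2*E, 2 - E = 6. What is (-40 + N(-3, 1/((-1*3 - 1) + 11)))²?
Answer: 2304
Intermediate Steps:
E = -4 (E = 2 - 1*6 = 2 - 6 = -4)
N(u, q) = -8 (N(u, q) = 2*(-4) = -8)
(-40 + N(-3, 1/((-1*3 - 1) + 11)))² = (-40 - 8)² = (-48)² = 2304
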